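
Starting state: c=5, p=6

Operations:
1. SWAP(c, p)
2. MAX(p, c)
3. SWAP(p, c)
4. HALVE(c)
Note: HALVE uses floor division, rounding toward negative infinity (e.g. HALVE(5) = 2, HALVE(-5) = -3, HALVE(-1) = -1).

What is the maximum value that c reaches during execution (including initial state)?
6

Values of c at each step:
Initial: c = 5
After step 1: c = 6 ← maximum
After step 2: c = 6
After step 3: c = 6
After step 4: c = 3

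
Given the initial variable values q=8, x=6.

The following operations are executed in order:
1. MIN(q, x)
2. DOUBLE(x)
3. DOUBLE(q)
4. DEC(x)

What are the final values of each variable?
{q: 12, x: 11}

Step-by-step execution:
Initial: q=8, x=6
After step 1 (MIN(q, x)): q=6, x=6
After step 2 (DOUBLE(x)): q=6, x=12
After step 3 (DOUBLE(q)): q=12, x=12
After step 4 (DEC(x)): q=12, x=11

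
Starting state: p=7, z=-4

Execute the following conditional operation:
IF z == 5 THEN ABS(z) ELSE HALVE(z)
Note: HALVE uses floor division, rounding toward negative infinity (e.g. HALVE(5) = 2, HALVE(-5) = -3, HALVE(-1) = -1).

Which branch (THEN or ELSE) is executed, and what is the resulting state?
Branch: ELSE, Final state: p=7, z=-2

Evaluating condition: z == 5
z = -4
Condition is False, so ELSE branch executes
After HALVE(z): p=7, z=-2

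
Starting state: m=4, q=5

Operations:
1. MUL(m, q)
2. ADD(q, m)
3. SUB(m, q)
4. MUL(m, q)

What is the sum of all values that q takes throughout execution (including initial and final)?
85

Values of q at each step:
Initial: q = 5
After step 1: q = 5
After step 2: q = 25
After step 3: q = 25
After step 4: q = 25
Sum = 5 + 5 + 25 + 25 + 25 = 85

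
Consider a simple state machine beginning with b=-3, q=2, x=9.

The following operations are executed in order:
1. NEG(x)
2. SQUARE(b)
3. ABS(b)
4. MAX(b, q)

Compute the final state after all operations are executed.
{b: 9, q: 2, x: -9}

Step-by-step execution:
Initial: b=-3, q=2, x=9
After step 1 (NEG(x)): b=-3, q=2, x=-9
After step 2 (SQUARE(b)): b=9, q=2, x=-9
After step 3 (ABS(b)): b=9, q=2, x=-9
After step 4 (MAX(b, q)): b=9, q=2, x=-9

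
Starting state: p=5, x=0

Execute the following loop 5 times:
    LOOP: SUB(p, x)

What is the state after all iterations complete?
p=5, x=0

Iteration trace:
Start: p=5, x=0
After iteration 1: p=5, x=0
After iteration 2: p=5, x=0
After iteration 3: p=5, x=0
After iteration 4: p=5, x=0
After iteration 5: p=5, x=0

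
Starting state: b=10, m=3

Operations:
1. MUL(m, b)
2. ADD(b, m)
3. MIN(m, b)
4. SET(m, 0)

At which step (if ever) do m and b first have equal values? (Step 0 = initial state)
Never

m and b never become equal during execution.

Comparing values at each step:
Initial: m=3, b=10
After step 1: m=30, b=10
After step 2: m=30, b=40
After step 3: m=30, b=40
After step 4: m=0, b=40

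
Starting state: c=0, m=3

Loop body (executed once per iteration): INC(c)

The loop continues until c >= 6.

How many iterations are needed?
6

Tracing iterations:
Initial: c=0, m=3
After iteration 1: c=1, m=3
After iteration 2: c=2, m=3
After iteration 3: c=3, m=3
After iteration 4: c=4, m=3
After iteration 5: c=5, m=3
After iteration 6: c=6, m=3
c >= 6 now holds, so the loop exits after 6 iterations.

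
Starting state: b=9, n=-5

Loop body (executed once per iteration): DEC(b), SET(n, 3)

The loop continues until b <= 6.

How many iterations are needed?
3

Tracing iterations:
Initial: b=9, n=-5
After iteration 1: b=8, n=3
After iteration 2: b=7, n=3
After iteration 3: b=6, n=3
b <= 6 now holds, so the loop exits after 3 iterations.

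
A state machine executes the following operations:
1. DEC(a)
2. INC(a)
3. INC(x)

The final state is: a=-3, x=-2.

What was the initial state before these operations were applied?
a=-3, x=-3

Working backwards:
Final state: a=-3, x=-2
Before step 3 (INC(x)): a=-3, x=-3
Before step 2 (INC(a)): a=-4, x=-3
Before step 1 (DEC(a)): a=-3, x=-3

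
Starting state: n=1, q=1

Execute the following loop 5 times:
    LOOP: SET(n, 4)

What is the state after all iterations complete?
n=4, q=1

Iteration trace:
Start: n=1, q=1
After iteration 1: n=4, q=1
After iteration 2: n=4, q=1
After iteration 3: n=4, q=1
After iteration 4: n=4, q=1
After iteration 5: n=4, q=1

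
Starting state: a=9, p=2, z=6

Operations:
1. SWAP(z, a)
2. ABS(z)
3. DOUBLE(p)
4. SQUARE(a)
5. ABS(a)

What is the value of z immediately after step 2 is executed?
z = 9

Tracing z through execution:
Initial: z = 6
After step 1 (SWAP(z, a)): z = 9
After step 2 (ABS(z)): z = 9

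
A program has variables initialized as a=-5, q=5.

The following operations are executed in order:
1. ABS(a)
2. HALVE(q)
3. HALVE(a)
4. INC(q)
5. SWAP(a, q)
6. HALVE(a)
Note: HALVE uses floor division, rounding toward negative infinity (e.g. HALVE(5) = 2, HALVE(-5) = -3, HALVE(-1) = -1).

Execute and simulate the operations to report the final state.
{a: 1, q: 2}

Step-by-step execution:
Initial: a=-5, q=5
After step 1 (ABS(a)): a=5, q=5
After step 2 (HALVE(q)): a=5, q=2
After step 3 (HALVE(a)): a=2, q=2
After step 4 (INC(q)): a=2, q=3
After step 5 (SWAP(a, q)): a=3, q=2
After step 6 (HALVE(a)): a=1, q=2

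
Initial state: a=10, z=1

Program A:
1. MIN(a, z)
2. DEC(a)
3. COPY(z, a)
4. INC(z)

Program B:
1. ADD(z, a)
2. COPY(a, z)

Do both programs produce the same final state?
No

Program A final state: a=0, z=1
Program B final state: a=11, z=11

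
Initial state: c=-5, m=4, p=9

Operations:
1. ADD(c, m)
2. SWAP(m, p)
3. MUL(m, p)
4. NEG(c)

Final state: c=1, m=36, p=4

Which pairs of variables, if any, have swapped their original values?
None

Comparing initial and final values:
c: -5 → 1
m: 4 → 36
p: 9 → 4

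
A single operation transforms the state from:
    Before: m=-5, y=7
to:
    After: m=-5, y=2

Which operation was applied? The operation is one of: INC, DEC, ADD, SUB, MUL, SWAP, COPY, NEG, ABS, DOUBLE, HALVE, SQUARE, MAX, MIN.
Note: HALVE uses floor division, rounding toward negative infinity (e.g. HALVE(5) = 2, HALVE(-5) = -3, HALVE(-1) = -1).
ADD(y, m)

Analyzing the change:
Before: m=-5, y=7
After: m=-5, y=2
Variable y changed from 7 to 2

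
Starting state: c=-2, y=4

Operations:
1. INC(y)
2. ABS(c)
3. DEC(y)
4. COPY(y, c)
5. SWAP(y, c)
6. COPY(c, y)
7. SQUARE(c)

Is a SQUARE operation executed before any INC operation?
No

First SQUARE: step 7
First INC: step 1
Since 7 > 1, INC comes first.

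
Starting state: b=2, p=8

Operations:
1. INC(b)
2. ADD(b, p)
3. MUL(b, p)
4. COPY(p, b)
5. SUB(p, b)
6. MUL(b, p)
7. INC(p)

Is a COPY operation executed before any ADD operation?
No

First COPY: step 4
First ADD: step 2
Since 4 > 2, ADD comes first.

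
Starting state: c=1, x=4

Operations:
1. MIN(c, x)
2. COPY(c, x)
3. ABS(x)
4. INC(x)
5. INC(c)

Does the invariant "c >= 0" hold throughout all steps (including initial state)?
Yes

The invariant holds at every step.

State at each step:
Initial: c=1, x=4
After step 1: c=1, x=4
After step 2: c=4, x=4
After step 3: c=4, x=4
After step 4: c=4, x=5
After step 5: c=5, x=5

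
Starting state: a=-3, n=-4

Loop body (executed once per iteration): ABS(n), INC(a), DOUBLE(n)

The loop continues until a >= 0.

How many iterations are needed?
3

Tracing iterations:
Initial: a=-3, n=-4
After iteration 1: a=-2, n=8
After iteration 2: a=-1, n=16
After iteration 3: a=0, n=32
a >= 0 now holds, so the loop exits after 3 iterations.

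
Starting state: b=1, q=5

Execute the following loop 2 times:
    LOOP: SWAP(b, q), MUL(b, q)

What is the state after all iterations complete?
b=5, q=5

Iteration trace:
Start: b=1, q=5
After iteration 1: b=5, q=1
After iteration 2: b=5, q=5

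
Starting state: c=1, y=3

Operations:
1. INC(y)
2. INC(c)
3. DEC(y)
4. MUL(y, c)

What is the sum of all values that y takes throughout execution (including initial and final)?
20

Values of y at each step:
Initial: y = 3
After step 1: y = 4
After step 2: y = 4
After step 3: y = 3
After step 4: y = 6
Sum = 3 + 4 + 4 + 3 + 6 = 20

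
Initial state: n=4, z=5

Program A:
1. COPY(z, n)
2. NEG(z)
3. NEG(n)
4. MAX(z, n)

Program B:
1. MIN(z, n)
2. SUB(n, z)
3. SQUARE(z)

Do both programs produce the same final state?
No

Program A final state: n=-4, z=-4
Program B final state: n=0, z=16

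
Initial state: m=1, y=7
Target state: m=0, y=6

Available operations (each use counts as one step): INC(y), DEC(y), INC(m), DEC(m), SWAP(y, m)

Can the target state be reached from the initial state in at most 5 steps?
Yes

Path (2 steps): DEC(y) → DEC(m)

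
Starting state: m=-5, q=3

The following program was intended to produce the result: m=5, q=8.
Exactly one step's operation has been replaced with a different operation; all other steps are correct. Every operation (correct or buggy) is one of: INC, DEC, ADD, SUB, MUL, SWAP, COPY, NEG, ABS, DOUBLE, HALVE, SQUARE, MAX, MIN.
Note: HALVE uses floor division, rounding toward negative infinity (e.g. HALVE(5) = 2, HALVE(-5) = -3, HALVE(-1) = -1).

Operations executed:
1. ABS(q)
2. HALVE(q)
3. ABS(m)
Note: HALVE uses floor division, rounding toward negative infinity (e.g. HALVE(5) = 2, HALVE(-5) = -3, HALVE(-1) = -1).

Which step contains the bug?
Step 2

Trace with buggy code:
Initial: m=-5, q=3
After step 1: m=-5, q=3
After step 2: m=-5, q=1
After step 3: m=5, q=1
Actual final m=5, q=1 ≠ expected m=5, q=8.
Step 2 is the only position where a single-operation replacement can produce the expected result.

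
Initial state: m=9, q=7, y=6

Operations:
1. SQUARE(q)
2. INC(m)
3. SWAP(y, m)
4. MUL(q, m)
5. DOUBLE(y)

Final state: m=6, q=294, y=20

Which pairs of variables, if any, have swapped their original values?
None

Comparing initial and final values:
q: 7 → 294
y: 6 → 20
m: 9 → 6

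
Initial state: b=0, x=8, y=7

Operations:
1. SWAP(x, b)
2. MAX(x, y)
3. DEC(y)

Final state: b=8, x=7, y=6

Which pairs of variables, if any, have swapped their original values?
None

Comparing initial and final values:
x: 8 → 7
b: 0 → 8
y: 7 → 6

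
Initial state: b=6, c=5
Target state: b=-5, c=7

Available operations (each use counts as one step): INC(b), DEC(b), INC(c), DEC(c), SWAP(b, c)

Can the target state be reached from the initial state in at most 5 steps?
No

The target state cannot be reached within 5 steps.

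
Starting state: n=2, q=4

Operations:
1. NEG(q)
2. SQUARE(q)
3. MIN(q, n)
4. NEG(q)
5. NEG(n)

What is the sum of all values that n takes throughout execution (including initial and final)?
8

Values of n at each step:
Initial: n = 2
After step 1: n = 2
After step 2: n = 2
After step 3: n = 2
After step 4: n = 2
After step 5: n = -2
Sum = 2 + 2 + 2 + 2 + 2 + -2 = 8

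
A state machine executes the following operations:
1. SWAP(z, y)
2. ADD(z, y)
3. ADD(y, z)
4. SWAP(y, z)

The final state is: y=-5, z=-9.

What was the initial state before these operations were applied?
y=-1, z=-4

Working backwards:
Final state: y=-5, z=-9
Before step 4 (SWAP(y, z)): y=-9, z=-5
Before step 3 (ADD(y, z)): y=-4, z=-5
Before step 2 (ADD(z, y)): y=-4, z=-1
Before step 1 (SWAP(z, y)): y=-1, z=-4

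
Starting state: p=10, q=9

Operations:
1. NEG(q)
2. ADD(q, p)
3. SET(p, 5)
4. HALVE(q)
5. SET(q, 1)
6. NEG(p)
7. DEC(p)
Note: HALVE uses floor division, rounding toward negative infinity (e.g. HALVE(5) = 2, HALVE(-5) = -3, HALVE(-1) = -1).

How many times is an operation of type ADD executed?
1

Counting ADD operations:
Step 2: ADD(q, p) ← ADD
Total: 1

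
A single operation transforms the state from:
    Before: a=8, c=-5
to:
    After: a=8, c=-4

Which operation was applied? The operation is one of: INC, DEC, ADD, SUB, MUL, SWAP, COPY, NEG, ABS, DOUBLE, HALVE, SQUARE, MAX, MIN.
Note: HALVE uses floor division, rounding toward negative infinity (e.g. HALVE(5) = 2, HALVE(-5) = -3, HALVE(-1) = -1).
INC(c)

Analyzing the change:
Before: a=8, c=-5
After: a=8, c=-4
Variable c changed from -5 to -4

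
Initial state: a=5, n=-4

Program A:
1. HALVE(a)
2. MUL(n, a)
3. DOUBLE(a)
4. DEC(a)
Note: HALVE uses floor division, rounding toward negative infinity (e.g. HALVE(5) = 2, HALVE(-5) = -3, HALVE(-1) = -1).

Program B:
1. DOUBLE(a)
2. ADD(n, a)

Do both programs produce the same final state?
No

Program A final state: a=3, n=-8
Program B final state: a=10, n=6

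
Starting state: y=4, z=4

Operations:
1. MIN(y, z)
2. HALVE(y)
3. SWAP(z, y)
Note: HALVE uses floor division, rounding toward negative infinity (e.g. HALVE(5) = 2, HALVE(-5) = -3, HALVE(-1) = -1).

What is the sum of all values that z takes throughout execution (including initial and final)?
14

Values of z at each step:
Initial: z = 4
After step 1: z = 4
After step 2: z = 4
After step 3: z = 2
Sum = 4 + 4 + 4 + 2 = 14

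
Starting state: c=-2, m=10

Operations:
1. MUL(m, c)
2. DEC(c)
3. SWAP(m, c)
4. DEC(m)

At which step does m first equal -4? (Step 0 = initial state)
Step 4

Tracing m:
Initial: m = 10
After step 1: m = -20
After step 2: m = -20
After step 3: m = -3
After step 4: m = -4 ← first occurrence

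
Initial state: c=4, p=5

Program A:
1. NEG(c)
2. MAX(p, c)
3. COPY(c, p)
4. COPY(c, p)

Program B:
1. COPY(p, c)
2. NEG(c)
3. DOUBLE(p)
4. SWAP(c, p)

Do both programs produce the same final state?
No

Program A final state: c=5, p=5
Program B final state: c=8, p=-4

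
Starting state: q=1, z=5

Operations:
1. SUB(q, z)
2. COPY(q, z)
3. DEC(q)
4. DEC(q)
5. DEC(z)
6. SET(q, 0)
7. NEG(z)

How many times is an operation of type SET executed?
1

Counting SET operations:
Step 6: SET(q, 0) ← SET
Total: 1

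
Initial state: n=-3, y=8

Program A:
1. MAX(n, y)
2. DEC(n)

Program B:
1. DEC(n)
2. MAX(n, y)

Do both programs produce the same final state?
No

Program A final state: n=7, y=8
Program B final state: n=8, y=8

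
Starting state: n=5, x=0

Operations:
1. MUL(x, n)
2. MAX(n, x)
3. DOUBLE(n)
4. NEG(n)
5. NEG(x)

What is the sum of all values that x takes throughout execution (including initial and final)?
0

Values of x at each step:
Initial: x = 0
After step 1: x = 0
After step 2: x = 0
After step 3: x = 0
After step 4: x = 0
After step 5: x = 0
Sum = 0 + 0 + 0 + 0 + 0 + 0 = 0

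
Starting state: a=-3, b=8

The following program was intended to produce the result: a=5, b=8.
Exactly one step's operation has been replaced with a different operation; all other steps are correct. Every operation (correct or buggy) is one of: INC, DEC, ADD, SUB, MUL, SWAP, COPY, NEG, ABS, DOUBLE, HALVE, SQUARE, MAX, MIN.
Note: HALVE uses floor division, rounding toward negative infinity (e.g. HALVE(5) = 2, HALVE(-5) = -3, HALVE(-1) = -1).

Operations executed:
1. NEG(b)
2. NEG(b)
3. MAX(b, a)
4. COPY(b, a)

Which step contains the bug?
Step 4

Trace with buggy code:
Initial: a=-3, b=8
After step 1: a=-3, b=-8
After step 2: a=-3, b=8
After step 3: a=-3, b=8
After step 4: a=-3, b=-3
Actual final a=-3, b=-3 ≠ expected a=5, b=8.
Step 4 is the only position where a single-operation replacement can produce the expected result.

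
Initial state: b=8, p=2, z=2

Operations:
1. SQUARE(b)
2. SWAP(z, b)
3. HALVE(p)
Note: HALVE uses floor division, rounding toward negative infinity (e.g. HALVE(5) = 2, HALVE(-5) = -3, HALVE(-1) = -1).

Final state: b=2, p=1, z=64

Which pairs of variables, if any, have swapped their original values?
None

Comparing initial and final values:
b: 8 → 2
z: 2 → 64
p: 2 → 1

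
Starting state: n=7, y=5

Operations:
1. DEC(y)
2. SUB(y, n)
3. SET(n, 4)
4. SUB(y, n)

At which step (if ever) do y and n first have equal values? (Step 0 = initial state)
Never

y and n never become equal during execution.

Comparing values at each step:
Initial: y=5, n=7
After step 1: y=4, n=7
After step 2: y=-3, n=7
After step 3: y=-3, n=4
After step 4: y=-7, n=4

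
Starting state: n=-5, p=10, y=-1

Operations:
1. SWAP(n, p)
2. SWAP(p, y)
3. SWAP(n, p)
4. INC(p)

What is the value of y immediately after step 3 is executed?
y = -5

Tracing y through execution:
Initial: y = -1
After step 1 (SWAP(n, p)): y = -1
After step 2 (SWAP(p, y)): y = -5
After step 3 (SWAP(n, p)): y = -5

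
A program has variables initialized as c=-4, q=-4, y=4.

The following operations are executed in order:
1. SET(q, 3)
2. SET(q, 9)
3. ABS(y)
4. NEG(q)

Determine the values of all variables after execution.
{c: -4, q: -9, y: 4}

Step-by-step execution:
Initial: c=-4, q=-4, y=4
After step 1 (SET(q, 3)): c=-4, q=3, y=4
After step 2 (SET(q, 9)): c=-4, q=9, y=4
After step 3 (ABS(y)): c=-4, q=9, y=4
After step 4 (NEG(q)): c=-4, q=-9, y=4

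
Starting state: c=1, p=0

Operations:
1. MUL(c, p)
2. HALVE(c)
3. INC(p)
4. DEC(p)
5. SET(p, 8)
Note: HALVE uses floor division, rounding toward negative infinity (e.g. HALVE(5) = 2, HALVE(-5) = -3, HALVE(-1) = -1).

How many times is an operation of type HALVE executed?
1

Counting HALVE operations:
Step 2: HALVE(c) ← HALVE
Total: 1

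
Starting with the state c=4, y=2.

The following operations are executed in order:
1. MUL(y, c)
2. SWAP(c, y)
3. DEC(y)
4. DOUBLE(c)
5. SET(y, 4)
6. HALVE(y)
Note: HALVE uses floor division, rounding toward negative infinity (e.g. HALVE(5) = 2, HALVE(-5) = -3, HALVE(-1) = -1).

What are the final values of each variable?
{c: 16, y: 2}

Step-by-step execution:
Initial: c=4, y=2
After step 1 (MUL(y, c)): c=4, y=8
After step 2 (SWAP(c, y)): c=8, y=4
After step 3 (DEC(y)): c=8, y=3
After step 4 (DOUBLE(c)): c=16, y=3
After step 5 (SET(y, 4)): c=16, y=4
After step 6 (HALVE(y)): c=16, y=2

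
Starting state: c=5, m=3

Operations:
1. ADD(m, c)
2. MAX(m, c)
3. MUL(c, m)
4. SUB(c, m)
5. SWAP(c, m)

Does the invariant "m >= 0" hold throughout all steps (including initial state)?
Yes

The invariant holds at every step.

State at each step:
Initial: c=5, m=3
After step 1: c=5, m=8
After step 2: c=5, m=8
After step 3: c=40, m=8
After step 4: c=32, m=8
After step 5: c=8, m=32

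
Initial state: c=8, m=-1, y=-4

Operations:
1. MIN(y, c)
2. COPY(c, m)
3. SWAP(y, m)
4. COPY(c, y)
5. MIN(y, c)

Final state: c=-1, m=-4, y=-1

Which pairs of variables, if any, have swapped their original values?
(m, y)

Comparing initial and final values:
m: -1 → -4
c: 8 → -1
y: -4 → -1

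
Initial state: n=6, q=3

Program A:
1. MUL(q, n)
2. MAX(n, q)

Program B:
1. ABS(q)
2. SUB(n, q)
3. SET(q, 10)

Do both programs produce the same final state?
No

Program A final state: n=18, q=18
Program B final state: n=3, q=10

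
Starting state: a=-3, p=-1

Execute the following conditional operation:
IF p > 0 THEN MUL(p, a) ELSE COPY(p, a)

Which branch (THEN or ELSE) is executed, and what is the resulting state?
Branch: ELSE, Final state: a=-3, p=-3

Evaluating condition: p > 0
p = -1
Condition is False, so ELSE branch executes
After COPY(p, a): a=-3, p=-3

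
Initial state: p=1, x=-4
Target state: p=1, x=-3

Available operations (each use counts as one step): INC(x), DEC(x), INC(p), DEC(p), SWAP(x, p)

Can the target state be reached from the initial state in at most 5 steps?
Yes

Path (1 step): INC(x)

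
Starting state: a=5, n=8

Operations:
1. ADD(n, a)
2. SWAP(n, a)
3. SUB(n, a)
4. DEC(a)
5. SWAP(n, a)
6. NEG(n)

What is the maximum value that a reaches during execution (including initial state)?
13

Values of a at each step:
Initial: a = 5
After step 1: a = 5
After step 2: a = 13 ← maximum
After step 3: a = 13
After step 4: a = 12
After step 5: a = -8
After step 6: a = -8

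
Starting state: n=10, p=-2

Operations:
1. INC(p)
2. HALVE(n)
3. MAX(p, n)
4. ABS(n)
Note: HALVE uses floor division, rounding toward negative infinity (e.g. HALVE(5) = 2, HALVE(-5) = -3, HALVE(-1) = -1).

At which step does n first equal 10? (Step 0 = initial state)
Step 0

Tracing n:
Initial: n = 10 ← first occurrence
After step 1: n = 10
After step 2: n = 5
After step 3: n = 5
After step 4: n = 5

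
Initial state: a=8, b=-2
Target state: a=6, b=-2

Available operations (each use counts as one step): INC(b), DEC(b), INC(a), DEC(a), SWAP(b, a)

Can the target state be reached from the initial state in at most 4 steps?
Yes

Path (2 steps): DEC(a) → DEC(a)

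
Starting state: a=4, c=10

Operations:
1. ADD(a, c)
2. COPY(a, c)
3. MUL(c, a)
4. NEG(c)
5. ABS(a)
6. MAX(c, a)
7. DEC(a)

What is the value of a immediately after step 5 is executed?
a = 10

Tracing a through execution:
Initial: a = 4
After step 1 (ADD(a, c)): a = 14
After step 2 (COPY(a, c)): a = 10
After step 3 (MUL(c, a)): a = 10
After step 4 (NEG(c)): a = 10
After step 5 (ABS(a)): a = 10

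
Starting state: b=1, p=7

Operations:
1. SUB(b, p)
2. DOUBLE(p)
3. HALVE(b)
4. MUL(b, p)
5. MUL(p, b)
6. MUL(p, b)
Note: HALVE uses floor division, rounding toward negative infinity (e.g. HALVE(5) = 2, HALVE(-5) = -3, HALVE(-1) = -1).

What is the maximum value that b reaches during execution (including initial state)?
1

Values of b at each step:
Initial: b = 1 ← maximum
After step 1: b = -6
After step 2: b = -6
After step 3: b = -3
After step 4: b = -42
After step 5: b = -42
After step 6: b = -42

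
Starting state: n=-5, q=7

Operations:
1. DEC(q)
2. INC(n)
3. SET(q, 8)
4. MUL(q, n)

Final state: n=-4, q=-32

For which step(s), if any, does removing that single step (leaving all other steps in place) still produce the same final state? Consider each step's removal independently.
Step(s) 1

Testing removal of each single step:
Without step 1: final = n=-4, q=-32 (same)
Without step 2: final = n=-5, q=-40 (different)
Without step 3: final = n=-4, q=-24 (different)
Without step 4: final = n=-4, q=8 (different)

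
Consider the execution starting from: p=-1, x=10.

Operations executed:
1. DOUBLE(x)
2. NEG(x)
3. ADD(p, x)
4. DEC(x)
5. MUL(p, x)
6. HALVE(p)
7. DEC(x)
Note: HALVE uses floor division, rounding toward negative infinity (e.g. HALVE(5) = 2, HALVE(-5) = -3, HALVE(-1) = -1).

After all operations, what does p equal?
p = 220

Tracing execution:
Step 1: DOUBLE(x) → p = -1
Step 2: NEG(x) → p = -1
Step 3: ADD(p, x) → p = -21
Step 4: DEC(x) → p = -21
Step 5: MUL(p, x) → p = 441
Step 6: HALVE(p) → p = 220
Step 7: DEC(x) → p = 220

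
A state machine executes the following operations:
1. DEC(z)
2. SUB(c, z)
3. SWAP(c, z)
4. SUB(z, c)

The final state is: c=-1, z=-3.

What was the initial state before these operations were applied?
c=-5, z=0

Working backwards:
Final state: c=-1, z=-3
Before step 4 (SUB(z, c)): c=-1, z=-4
Before step 3 (SWAP(c, z)): c=-4, z=-1
Before step 2 (SUB(c, z)): c=-5, z=-1
Before step 1 (DEC(z)): c=-5, z=0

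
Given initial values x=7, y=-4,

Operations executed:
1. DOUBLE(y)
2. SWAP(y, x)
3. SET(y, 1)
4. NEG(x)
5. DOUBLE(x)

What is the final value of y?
y = 1

Tracing execution:
Step 1: DOUBLE(y) → y = -8
Step 2: SWAP(y, x) → y = 7
Step 3: SET(y, 1) → y = 1
Step 4: NEG(x) → y = 1
Step 5: DOUBLE(x) → y = 1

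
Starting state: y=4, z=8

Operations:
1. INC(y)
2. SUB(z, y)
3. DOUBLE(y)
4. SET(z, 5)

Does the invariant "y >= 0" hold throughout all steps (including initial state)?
Yes

The invariant holds at every step.

State at each step:
Initial: y=4, z=8
After step 1: y=5, z=8
After step 2: y=5, z=3
After step 3: y=10, z=3
After step 4: y=10, z=5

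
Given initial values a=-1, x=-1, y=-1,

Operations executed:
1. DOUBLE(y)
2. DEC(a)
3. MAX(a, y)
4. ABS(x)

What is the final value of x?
x = 1

Tracing execution:
Step 1: DOUBLE(y) → x = -1
Step 2: DEC(a) → x = -1
Step 3: MAX(a, y) → x = -1
Step 4: ABS(x) → x = 1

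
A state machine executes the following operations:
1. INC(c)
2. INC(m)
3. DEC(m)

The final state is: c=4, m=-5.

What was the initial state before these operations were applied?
c=3, m=-5

Working backwards:
Final state: c=4, m=-5
Before step 3 (DEC(m)): c=4, m=-4
Before step 2 (INC(m)): c=4, m=-5
Before step 1 (INC(c)): c=3, m=-5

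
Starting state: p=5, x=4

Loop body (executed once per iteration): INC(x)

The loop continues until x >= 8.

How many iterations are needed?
4

Tracing iterations:
Initial: p=5, x=4
After iteration 1: p=5, x=5
After iteration 2: p=5, x=6
After iteration 3: p=5, x=7
After iteration 4: p=5, x=8
x >= 8 now holds, so the loop exits after 4 iterations.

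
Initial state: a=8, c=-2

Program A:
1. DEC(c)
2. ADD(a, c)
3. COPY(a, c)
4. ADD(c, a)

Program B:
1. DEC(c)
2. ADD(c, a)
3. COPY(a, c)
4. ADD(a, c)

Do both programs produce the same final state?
No

Program A final state: a=-3, c=-6
Program B final state: a=10, c=5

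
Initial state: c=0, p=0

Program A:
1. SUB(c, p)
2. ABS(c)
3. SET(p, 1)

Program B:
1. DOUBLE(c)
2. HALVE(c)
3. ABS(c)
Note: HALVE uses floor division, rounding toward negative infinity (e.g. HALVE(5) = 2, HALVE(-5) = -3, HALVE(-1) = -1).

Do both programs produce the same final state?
No

Program A final state: c=0, p=1
Program B final state: c=0, p=0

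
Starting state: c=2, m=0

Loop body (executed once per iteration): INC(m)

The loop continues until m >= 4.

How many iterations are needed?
4

Tracing iterations:
Initial: c=2, m=0
After iteration 1: c=2, m=1
After iteration 2: c=2, m=2
After iteration 3: c=2, m=3
After iteration 4: c=2, m=4
m >= 4 now holds, so the loop exits after 4 iterations.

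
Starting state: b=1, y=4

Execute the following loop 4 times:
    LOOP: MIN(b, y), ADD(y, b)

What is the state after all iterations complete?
b=1, y=8

Iteration trace:
Start: b=1, y=4
After iteration 1: b=1, y=5
After iteration 2: b=1, y=6
After iteration 3: b=1, y=7
After iteration 4: b=1, y=8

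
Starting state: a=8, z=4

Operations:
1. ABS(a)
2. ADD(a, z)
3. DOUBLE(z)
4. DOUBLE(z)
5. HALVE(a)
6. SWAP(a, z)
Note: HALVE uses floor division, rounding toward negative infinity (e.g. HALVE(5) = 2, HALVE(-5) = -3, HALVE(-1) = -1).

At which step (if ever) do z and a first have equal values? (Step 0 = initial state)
Never

z and a never become equal during execution.

Comparing values at each step:
Initial: z=4, a=8
After step 1: z=4, a=8
After step 2: z=4, a=12
After step 3: z=8, a=12
After step 4: z=16, a=12
After step 5: z=16, a=6
After step 6: z=6, a=16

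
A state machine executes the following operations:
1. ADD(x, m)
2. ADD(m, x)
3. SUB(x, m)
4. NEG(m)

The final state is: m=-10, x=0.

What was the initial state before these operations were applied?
m=0, x=10

Working backwards:
Final state: m=-10, x=0
Before step 4 (NEG(m)): m=10, x=0
Before step 3 (SUB(x, m)): m=10, x=10
Before step 2 (ADD(m, x)): m=0, x=10
Before step 1 (ADD(x, m)): m=0, x=10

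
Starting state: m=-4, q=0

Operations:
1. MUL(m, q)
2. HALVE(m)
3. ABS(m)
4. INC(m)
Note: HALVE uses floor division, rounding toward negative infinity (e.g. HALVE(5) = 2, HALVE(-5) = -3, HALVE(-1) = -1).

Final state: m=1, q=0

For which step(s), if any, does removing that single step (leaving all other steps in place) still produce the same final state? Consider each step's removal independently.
Step(s) 2, 3

Testing removal of each single step:
Without step 1: final = m=3, q=0 (different)
Without step 2: final = m=1, q=0 (same)
Without step 3: final = m=1, q=0 (same)
Without step 4: final = m=0, q=0 (different)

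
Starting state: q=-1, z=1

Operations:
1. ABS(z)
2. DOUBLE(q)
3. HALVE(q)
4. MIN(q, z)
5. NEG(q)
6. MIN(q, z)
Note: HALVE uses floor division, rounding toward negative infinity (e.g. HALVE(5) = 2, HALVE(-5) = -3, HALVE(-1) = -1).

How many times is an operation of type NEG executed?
1

Counting NEG operations:
Step 5: NEG(q) ← NEG
Total: 1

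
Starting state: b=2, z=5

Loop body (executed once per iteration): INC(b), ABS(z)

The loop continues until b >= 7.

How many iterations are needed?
5

Tracing iterations:
Initial: b=2, z=5
After iteration 1: b=3, z=5
After iteration 2: b=4, z=5
After iteration 3: b=5, z=5
After iteration 4: b=6, z=5
After iteration 5: b=7, z=5
b >= 7 now holds, so the loop exits after 5 iterations.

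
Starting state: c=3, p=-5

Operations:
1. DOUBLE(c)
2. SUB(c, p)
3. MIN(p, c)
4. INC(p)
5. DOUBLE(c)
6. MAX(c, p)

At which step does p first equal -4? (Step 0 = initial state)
Step 4

Tracing p:
Initial: p = -5
After step 1: p = -5
After step 2: p = -5
After step 3: p = -5
After step 4: p = -4 ← first occurrence
After step 5: p = -4
After step 6: p = -4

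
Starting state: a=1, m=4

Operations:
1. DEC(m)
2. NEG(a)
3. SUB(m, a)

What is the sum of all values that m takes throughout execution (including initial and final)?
14

Values of m at each step:
Initial: m = 4
After step 1: m = 3
After step 2: m = 3
After step 3: m = 4
Sum = 4 + 3 + 3 + 4 = 14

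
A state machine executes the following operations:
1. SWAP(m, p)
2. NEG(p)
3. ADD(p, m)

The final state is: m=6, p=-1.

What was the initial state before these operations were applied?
m=7, p=6

Working backwards:
Final state: m=6, p=-1
Before step 3 (ADD(p, m)): m=6, p=-7
Before step 2 (NEG(p)): m=6, p=7
Before step 1 (SWAP(m, p)): m=7, p=6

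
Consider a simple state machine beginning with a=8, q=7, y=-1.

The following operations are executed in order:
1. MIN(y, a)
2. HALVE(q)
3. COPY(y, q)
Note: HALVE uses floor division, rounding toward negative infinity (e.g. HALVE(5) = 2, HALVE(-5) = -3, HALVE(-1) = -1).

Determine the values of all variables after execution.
{a: 8, q: 3, y: 3}

Step-by-step execution:
Initial: a=8, q=7, y=-1
After step 1 (MIN(y, a)): a=8, q=7, y=-1
After step 2 (HALVE(q)): a=8, q=3, y=-1
After step 3 (COPY(y, q)): a=8, q=3, y=3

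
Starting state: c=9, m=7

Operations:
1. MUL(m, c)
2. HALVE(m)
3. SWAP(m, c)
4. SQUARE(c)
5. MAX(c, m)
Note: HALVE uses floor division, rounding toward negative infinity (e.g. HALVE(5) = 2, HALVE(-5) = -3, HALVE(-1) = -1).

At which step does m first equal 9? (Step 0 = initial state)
Step 3

Tracing m:
Initial: m = 7
After step 1: m = 63
After step 2: m = 31
After step 3: m = 9 ← first occurrence
After step 4: m = 9
After step 5: m = 9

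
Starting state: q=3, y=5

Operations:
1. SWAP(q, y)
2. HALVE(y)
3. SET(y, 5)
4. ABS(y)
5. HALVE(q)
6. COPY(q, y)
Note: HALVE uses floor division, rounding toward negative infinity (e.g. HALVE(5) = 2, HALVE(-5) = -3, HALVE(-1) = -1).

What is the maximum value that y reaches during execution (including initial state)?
5

Values of y at each step:
Initial: y = 5 ← maximum
After step 1: y = 3
After step 2: y = 1
After step 3: y = 5
After step 4: y = 5
After step 5: y = 5
After step 6: y = 5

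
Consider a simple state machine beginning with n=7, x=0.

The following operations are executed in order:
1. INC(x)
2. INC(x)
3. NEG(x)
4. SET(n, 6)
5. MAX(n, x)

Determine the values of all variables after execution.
{n: 6, x: -2}

Step-by-step execution:
Initial: n=7, x=0
After step 1 (INC(x)): n=7, x=1
After step 2 (INC(x)): n=7, x=2
After step 3 (NEG(x)): n=7, x=-2
After step 4 (SET(n, 6)): n=6, x=-2
After step 5 (MAX(n, x)): n=6, x=-2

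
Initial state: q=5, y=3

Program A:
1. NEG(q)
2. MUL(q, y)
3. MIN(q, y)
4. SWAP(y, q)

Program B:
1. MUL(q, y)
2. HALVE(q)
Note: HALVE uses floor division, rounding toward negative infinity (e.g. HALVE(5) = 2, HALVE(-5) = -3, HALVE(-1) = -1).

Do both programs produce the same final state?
No

Program A final state: q=3, y=-15
Program B final state: q=7, y=3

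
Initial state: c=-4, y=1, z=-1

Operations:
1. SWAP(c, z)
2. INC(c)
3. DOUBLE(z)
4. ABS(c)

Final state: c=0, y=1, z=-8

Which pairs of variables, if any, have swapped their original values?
None

Comparing initial and final values:
z: -1 → -8
c: -4 → 0
y: 1 → 1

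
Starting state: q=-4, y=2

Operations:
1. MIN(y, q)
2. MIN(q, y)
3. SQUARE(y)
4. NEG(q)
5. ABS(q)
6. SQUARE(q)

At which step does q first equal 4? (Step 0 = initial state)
Step 4

Tracing q:
Initial: q = -4
After step 1: q = -4
After step 2: q = -4
After step 3: q = -4
After step 4: q = 4 ← first occurrence
After step 5: q = 4
After step 6: q = 16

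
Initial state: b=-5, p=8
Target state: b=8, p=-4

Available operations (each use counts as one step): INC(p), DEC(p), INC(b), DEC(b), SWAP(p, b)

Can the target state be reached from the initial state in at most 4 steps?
Yes

Path (2 steps): INC(b) → SWAP(p, b)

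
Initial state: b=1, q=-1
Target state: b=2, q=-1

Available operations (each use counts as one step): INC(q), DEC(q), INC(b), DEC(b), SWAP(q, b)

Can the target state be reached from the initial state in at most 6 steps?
Yes

Path (1 step): INC(b)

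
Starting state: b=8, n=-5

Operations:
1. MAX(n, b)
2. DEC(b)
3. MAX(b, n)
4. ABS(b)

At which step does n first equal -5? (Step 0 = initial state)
Step 0

Tracing n:
Initial: n = -5 ← first occurrence
After step 1: n = 8
After step 2: n = 8
After step 3: n = 8
After step 4: n = 8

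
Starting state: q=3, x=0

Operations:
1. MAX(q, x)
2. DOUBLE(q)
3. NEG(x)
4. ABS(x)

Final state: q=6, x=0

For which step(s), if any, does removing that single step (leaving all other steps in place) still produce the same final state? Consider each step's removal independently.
Step(s) 1, 3, 4

Testing removal of each single step:
Without step 1: final = q=6, x=0 (same)
Without step 2: final = q=3, x=0 (different)
Without step 3: final = q=6, x=0 (same)
Without step 4: final = q=6, x=0 (same)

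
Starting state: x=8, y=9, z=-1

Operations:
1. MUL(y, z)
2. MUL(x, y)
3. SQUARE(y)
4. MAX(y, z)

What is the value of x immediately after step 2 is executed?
x = -72

Tracing x through execution:
Initial: x = 8
After step 1 (MUL(y, z)): x = 8
After step 2 (MUL(x, y)): x = -72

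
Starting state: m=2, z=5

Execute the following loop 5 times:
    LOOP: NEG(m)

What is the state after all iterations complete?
m=-2, z=5

Iteration trace:
Start: m=2, z=5
After iteration 1: m=-2, z=5
After iteration 2: m=2, z=5
After iteration 3: m=-2, z=5
After iteration 4: m=2, z=5
After iteration 5: m=-2, z=5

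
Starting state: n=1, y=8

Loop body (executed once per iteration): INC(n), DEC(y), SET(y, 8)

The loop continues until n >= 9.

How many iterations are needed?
8

Tracing iterations:
Initial: n=1, y=8
After iteration 1: n=2, y=8
After iteration 2: n=3, y=8
After iteration 3: n=4, y=8
After iteration 4: n=5, y=8
After iteration 5: n=6, y=8
After iteration 6: n=7, y=8
After iteration 7: n=8, y=8
After iteration 8: n=9, y=8
n >= 9 now holds, so the loop exits after 8 iterations.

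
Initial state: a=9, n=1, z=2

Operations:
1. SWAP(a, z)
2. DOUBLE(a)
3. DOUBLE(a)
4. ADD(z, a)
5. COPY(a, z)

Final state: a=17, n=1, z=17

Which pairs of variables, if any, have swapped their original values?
None

Comparing initial and final values:
a: 9 → 17
n: 1 → 1
z: 2 → 17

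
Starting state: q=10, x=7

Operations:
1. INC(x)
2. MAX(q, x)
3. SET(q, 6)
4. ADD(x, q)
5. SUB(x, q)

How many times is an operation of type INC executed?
1

Counting INC operations:
Step 1: INC(x) ← INC
Total: 1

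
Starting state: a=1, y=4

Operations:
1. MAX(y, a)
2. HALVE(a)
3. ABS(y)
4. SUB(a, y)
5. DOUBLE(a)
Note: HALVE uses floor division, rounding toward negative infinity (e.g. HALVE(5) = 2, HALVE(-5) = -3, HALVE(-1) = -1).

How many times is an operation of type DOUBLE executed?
1

Counting DOUBLE operations:
Step 5: DOUBLE(a) ← DOUBLE
Total: 1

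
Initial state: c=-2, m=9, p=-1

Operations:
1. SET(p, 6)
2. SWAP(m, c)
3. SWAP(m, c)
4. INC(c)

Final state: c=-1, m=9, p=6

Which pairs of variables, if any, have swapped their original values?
None

Comparing initial and final values:
p: -1 → 6
m: 9 → 9
c: -2 → -1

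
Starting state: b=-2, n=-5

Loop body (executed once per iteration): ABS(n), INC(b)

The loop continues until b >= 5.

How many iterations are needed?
7

Tracing iterations:
Initial: b=-2, n=-5
After iteration 1: b=-1, n=5
After iteration 2: b=0, n=5
After iteration 3: b=1, n=5
After iteration 4: b=2, n=5
After iteration 5: b=3, n=5
After iteration 6: b=4, n=5
After iteration 7: b=5, n=5
b >= 5 now holds, so the loop exits after 7 iterations.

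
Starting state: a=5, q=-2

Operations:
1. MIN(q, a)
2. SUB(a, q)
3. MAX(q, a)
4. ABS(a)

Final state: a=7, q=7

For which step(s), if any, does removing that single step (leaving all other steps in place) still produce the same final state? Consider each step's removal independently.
Step(s) 1, 4

Testing removal of each single step:
Without step 1: final = a=7, q=7 (same)
Without step 2: final = a=5, q=5 (different)
Without step 3: final = a=7, q=-2 (different)
Without step 4: final = a=7, q=7 (same)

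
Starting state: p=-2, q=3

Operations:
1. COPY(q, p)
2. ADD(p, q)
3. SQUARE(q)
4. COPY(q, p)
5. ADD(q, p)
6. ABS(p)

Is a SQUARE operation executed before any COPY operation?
No

First SQUARE: step 3
First COPY: step 1
Since 3 > 1, COPY comes first.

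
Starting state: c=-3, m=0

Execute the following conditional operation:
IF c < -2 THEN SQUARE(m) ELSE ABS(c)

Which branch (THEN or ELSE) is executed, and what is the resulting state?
Branch: THEN, Final state: c=-3, m=0

Evaluating condition: c < -2
c = -3
Condition is True, so THEN branch executes
After SQUARE(m): c=-3, m=0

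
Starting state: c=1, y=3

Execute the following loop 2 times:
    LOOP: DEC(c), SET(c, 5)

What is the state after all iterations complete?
c=5, y=3

Iteration trace:
Start: c=1, y=3
After iteration 1: c=5, y=3
After iteration 2: c=5, y=3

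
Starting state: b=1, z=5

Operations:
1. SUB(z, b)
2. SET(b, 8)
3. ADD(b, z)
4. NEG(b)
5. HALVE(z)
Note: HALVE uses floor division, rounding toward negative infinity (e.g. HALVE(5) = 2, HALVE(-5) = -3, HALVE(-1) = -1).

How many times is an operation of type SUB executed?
1

Counting SUB operations:
Step 1: SUB(z, b) ← SUB
Total: 1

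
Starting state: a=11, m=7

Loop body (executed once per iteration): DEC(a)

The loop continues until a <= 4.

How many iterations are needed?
7

Tracing iterations:
Initial: a=11, m=7
After iteration 1: a=10, m=7
After iteration 2: a=9, m=7
After iteration 3: a=8, m=7
After iteration 4: a=7, m=7
After iteration 5: a=6, m=7
After iteration 6: a=5, m=7
After iteration 7: a=4, m=7
a <= 4 now holds, so the loop exits after 7 iterations.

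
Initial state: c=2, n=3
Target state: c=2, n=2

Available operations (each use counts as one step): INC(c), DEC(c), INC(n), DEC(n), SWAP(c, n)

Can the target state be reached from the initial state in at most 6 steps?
Yes

Path (1 step): DEC(n)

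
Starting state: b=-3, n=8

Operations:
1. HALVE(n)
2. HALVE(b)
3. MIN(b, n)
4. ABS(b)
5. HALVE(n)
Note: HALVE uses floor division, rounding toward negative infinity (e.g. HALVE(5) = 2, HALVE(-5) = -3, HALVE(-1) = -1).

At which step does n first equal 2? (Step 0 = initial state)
Step 5

Tracing n:
Initial: n = 8
After step 1: n = 4
After step 2: n = 4
After step 3: n = 4
After step 4: n = 4
After step 5: n = 2 ← first occurrence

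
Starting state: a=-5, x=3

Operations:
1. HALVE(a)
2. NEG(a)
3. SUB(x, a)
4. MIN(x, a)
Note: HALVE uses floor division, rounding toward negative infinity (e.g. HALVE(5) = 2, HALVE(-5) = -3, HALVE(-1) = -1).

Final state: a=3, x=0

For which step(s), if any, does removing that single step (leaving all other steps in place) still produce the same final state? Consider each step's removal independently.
Step(s) 4

Testing removal of each single step:
Without step 1: final = a=5, x=-2 (different)
Without step 2: final = a=-3, x=-3 (different)
Without step 3: final = a=3, x=3 (different)
Without step 4: final = a=3, x=0 (same)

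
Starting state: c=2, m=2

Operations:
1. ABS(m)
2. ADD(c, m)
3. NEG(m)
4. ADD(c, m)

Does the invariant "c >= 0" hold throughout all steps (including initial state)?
Yes

The invariant holds at every step.

State at each step:
Initial: c=2, m=2
After step 1: c=2, m=2
After step 2: c=4, m=2
After step 3: c=4, m=-2
After step 4: c=2, m=-2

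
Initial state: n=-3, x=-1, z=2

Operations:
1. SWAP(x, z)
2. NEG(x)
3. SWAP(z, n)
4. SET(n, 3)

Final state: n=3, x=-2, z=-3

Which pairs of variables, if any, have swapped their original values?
None

Comparing initial and final values:
z: 2 → -3
n: -3 → 3
x: -1 → -2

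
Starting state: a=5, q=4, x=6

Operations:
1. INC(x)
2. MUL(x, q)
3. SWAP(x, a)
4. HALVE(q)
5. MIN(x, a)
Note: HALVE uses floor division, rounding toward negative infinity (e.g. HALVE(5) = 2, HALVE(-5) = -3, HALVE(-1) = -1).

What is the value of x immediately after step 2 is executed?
x = 28

Tracing x through execution:
Initial: x = 6
After step 1 (INC(x)): x = 7
After step 2 (MUL(x, q)): x = 28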